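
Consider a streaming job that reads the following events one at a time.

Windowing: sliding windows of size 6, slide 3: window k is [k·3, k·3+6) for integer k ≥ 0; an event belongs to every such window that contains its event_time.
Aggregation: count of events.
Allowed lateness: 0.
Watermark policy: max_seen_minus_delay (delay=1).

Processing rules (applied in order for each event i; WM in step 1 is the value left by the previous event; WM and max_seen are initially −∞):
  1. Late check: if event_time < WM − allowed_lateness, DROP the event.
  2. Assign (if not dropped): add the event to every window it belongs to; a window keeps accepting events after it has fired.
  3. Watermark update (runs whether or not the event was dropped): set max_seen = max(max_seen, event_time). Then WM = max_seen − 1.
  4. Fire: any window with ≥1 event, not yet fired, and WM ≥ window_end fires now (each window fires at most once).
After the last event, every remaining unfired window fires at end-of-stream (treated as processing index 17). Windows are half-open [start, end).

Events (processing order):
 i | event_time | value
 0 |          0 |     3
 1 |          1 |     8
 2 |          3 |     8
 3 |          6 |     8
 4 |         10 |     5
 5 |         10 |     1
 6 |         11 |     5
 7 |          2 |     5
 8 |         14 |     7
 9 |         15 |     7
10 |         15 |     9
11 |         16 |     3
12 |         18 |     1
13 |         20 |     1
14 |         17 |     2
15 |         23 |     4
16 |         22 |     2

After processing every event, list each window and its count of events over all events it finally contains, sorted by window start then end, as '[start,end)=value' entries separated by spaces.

i=0 t=0 v=3: → [0,6); WM=-1
i=1 t=1 v=8: → [0,6); WM=0
i=2 t=3 v=8: → [3,9),[0,6); WM=2
i=3 t=6 v=8: → [6,12),[3,9); WM=5
i=4 t=10 v=5: → [9,15),[6,12); WM=9; [0,6) fires=3 [3,9) fires=2
i=5 t=10 v=1: → [9,15),[6,12); WM=9
i=6 t=11 v=5: → [9,15),[6,12); WM=10
i=7 t=2 v=5: DROP (t<10-0); WM=10
i=8 t=14 v=7: → [12,18),[9,15); WM=13; [6,12) fires=4
i=9 t=15 v=7: → [15,21),[12,18); WM=14
i=10 t=15 v=9: → [15,21),[12,18); WM=14
i=11 t=16 v=3: → [15,21),[12,18); WM=15; [9,15) fires=4
i=12 t=18 v=1: → [18,24),[15,21); WM=17
i=13 t=20 v=1: → [18,24),[15,21); WM=19; [12,18) fires=4
i=14 t=17 v=2: DROP (t<19-0); WM=19
i=15 t=23 v=4: → [21,27),[18,24); WM=22; [15,21) fires=5
i=16 t=22 v=2: → [21,27),[18,24); WM=22

[0,6)=3 [3,9)=2 [6,12)=4 [9,15)=4 [12,18)=4 [15,21)=5 [18,24)=4 [21,27)=2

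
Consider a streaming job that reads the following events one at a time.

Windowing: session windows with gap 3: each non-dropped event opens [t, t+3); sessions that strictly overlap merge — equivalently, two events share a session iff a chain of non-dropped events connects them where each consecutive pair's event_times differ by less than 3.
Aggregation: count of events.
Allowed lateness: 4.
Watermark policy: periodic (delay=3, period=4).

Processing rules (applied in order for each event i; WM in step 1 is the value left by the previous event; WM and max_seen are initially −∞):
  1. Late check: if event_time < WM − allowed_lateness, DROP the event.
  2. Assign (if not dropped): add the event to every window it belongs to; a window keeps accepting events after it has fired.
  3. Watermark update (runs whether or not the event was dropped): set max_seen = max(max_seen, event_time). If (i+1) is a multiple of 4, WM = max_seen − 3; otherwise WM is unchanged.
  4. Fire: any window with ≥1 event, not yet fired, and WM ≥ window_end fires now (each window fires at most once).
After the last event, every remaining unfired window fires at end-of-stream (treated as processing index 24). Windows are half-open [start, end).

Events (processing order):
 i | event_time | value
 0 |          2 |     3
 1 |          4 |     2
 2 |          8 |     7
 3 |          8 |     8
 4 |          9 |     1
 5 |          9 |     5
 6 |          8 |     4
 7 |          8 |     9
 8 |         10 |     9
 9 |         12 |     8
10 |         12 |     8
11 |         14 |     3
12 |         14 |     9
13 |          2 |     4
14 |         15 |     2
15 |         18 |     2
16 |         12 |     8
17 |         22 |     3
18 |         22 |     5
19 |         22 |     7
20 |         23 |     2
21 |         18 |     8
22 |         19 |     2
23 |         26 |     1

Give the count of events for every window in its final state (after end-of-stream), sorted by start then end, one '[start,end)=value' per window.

i=0 t=2 v=3: → [2,5); WM=−∞
i=1 t=4 v=2: → [2,7); WM=−∞
i=2 t=8 v=7: → [8,11); WM=−∞
i=3 t=8 v=8: → [8,11); WM=5
i=4 t=9 v=1: → [8,12); WM=5
i=5 t=9 v=5: → [8,12); WM=5
i=6 t=8 v=4: → [8,12); WM=5
i=7 t=8 v=9: → [8,12); WM=6
i=8 t=10 v=9: → [8,13); WM=6
i=9 t=12 v=8: → [8,15); WM=6
i=10 t=12 v=8: → [8,15); WM=6
i=11 t=14 v=3: → [8,17); WM=11
i=12 t=14 v=9: → [8,17); WM=11
i=13 t=2 v=4: DROP (t<11-4); WM=11
i=14 t=15 v=2: → [8,18); WM=11
i=15 t=18 v=2: → [18,21); WM=15
i=16 t=12 v=8: → [8,18); WM=15
i=17 t=22 v=3: → [22,25); WM=15
i=18 t=22 v=5: → [22,25); WM=15
i=19 t=22 v=7: → [22,25); WM=19
i=20 t=23 v=2: → [22,26); WM=19
i=21 t=18 v=8: → [18,21); WM=19
i=22 t=19 v=2: → [18,22); WM=19
i=23 t=26 v=1: → [26,29); WM=23

[2,7)=2 [8,18)=13 [18,22)=3 [22,26)=4 [26,29)=1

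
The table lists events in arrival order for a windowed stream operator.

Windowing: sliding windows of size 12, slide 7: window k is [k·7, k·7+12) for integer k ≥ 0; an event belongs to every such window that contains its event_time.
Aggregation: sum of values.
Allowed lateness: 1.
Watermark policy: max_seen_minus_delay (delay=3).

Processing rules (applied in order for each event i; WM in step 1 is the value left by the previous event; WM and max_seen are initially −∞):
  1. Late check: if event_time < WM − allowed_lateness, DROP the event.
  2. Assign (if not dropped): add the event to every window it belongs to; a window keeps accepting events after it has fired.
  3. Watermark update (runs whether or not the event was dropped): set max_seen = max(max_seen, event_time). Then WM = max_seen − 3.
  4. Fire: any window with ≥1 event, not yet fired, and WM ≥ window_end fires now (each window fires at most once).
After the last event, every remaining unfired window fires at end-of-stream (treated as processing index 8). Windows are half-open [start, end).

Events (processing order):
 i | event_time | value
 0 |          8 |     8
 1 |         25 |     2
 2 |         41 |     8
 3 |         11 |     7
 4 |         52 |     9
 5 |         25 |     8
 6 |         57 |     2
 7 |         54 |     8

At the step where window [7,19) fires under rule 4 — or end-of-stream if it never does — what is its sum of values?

8

i=0 t=8 v=8: → [7,19),[0,12); WM=5
i=1 t=25 v=2: → [21,33),[14,26); WM=22; [0,12) fires=8 [7,19) fires=8
i=2 t=41 v=8: → [35,47); WM=38; [14,26) fires=2 [21,33) fires=2
i=3 t=11 v=7: DROP (t<38-1); WM=38
i=4 t=52 v=9: → [49,61),[42,54); WM=49; [35,47) fires=8
i=5 t=25 v=8: DROP (t<49-1); WM=49
i=6 t=57 v=2: → [56,68),[49,61); WM=54; [42,54) fires=9
i=7 t=54 v=8: → [49,61); WM=54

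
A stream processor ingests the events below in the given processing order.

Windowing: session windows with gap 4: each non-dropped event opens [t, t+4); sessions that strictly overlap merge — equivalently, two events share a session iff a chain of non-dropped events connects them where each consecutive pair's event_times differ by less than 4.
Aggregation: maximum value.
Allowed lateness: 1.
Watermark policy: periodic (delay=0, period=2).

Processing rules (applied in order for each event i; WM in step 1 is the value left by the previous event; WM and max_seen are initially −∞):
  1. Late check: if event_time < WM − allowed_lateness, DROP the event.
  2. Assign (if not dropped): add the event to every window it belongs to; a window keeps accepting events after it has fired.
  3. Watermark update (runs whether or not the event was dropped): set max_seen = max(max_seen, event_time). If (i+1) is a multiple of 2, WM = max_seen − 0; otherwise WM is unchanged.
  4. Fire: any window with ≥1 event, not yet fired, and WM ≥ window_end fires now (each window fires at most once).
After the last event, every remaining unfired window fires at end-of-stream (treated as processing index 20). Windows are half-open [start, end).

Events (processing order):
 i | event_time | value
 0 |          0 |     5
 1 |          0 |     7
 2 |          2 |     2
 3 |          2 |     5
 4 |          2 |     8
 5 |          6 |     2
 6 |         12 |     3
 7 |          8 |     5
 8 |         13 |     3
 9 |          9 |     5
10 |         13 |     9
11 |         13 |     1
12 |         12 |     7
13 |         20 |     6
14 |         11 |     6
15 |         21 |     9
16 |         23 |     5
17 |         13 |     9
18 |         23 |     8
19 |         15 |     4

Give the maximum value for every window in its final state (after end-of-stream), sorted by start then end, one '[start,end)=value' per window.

i=0 t=0 v=5: → [0,4); WM=−∞
i=1 t=0 v=7: → [0,4); WM=0
i=2 t=2 v=2: → [0,6); WM=0
i=3 t=2 v=5: → [0,6); WM=2
i=4 t=2 v=8: → [0,6); WM=2
i=5 t=6 v=2: → [6,10); WM=6
i=6 t=12 v=3: → [12,16); WM=6
i=7 t=8 v=5: → [6,12); WM=12
i=8 t=13 v=3: → [12,17); WM=12
i=9 t=9 v=5: DROP (t<12-1); WM=13
i=10 t=13 v=9: → [12,17); WM=13
i=11 t=13 v=1: → [12,17); WM=13
i=12 t=12 v=7: → [12,17); WM=13
i=13 t=20 v=6: → [20,24); WM=20
i=14 t=11 v=6: DROP (t<20-1); WM=20
i=15 t=21 v=9: → [20,25); WM=21
i=16 t=23 v=5: → [20,27); WM=21
i=17 t=13 v=9: DROP (t<21-1); WM=23
i=18 t=23 v=8: → [20,27); WM=23
i=19 t=15 v=4: DROP (t<23-1); WM=23

[0,6)=8 [6,12)=5 [12,17)=9 [20,27)=9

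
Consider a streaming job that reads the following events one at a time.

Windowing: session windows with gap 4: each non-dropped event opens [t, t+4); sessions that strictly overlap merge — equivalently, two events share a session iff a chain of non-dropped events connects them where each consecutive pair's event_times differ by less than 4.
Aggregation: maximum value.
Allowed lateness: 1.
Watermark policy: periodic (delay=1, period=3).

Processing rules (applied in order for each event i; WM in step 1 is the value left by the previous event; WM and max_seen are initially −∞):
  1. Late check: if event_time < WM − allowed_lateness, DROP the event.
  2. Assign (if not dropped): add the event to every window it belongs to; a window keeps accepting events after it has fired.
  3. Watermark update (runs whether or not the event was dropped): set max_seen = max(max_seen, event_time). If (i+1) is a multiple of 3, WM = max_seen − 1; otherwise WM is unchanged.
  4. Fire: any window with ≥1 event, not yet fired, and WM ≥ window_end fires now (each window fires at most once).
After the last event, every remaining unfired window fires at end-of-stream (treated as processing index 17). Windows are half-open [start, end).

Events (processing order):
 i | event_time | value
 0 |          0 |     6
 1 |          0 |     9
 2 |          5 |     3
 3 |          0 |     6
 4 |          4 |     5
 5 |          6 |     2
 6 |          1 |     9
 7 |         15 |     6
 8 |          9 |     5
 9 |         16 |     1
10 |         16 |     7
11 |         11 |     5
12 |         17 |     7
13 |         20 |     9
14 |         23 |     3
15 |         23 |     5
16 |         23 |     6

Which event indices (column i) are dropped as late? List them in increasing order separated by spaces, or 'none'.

3 6 11

i=0 t=0 v=6: → [0,4); WM=−∞
i=1 t=0 v=9: → [0,4); WM=−∞
i=2 t=5 v=3: → [5,9); WM=4
i=3 t=0 v=6: DROP (t<4-1); WM=4
i=4 t=4 v=5: → [4,9); WM=4
i=5 t=6 v=2: → [4,10); WM=5
i=6 t=1 v=9: DROP (t<5-1); WM=5
i=7 t=15 v=6: → [15,19); WM=5
i=8 t=9 v=5: → [4,13); WM=14
i=9 t=16 v=1: → [15,20); WM=14
i=10 t=16 v=7: → [15,20); WM=14
i=11 t=11 v=5: DROP (t<14-1); WM=15
i=12 t=17 v=7: → [15,21); WM=15
i=13 t=20 v=9: → [15,24); WM=15
i=14 t=23 v=3: → [15,27); WM=22
i=15 t=23 v=5: → [15,27); WM=22
i=16 t=23 v=6: → [15,27); WM=22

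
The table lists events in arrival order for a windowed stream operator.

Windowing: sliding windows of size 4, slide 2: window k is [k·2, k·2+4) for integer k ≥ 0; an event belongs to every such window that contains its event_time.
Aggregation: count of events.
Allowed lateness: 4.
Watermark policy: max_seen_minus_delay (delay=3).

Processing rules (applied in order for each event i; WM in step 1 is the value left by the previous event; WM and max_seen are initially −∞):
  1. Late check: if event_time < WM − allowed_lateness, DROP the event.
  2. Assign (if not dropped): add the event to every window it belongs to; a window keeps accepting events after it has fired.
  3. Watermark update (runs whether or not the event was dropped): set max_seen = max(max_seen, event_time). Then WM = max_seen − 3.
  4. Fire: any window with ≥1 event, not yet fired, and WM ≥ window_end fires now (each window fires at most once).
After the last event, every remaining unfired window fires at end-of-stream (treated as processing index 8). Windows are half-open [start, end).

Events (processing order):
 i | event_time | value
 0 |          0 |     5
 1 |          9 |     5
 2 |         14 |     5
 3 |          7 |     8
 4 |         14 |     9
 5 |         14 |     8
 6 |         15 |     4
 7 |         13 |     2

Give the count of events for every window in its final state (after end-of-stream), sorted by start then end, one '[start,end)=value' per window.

i=0 t=0 v=5: → [0,4); WM=-3
i=1 t=9 v=5: → [8,12),[6,10); WM=6; [0,4) fires=1
i=2 t=14 v=5: → [14,18),[12,16); WM=11; [6,10) fires=1
i=3 t=7 v=8: → [6,10),[4,8); WM=11; [4,8) fires=1
i=4 t=14 v=9: → [14,18),[12,16); WM=11
i=5 t=14 v=8: → [14,18),[12,16); WM=11
i=6 t=15 v=4: → [14,18),[12,16); WM=12; [8,12) fires=1
i=7 t=13 v=2: → [12,16),[10,14); WM=12

[0,4)=1 [4,8)=1 [6,10)=2 [8,12)=1 [10,14)=1 [12,16)=5 [14,18)=4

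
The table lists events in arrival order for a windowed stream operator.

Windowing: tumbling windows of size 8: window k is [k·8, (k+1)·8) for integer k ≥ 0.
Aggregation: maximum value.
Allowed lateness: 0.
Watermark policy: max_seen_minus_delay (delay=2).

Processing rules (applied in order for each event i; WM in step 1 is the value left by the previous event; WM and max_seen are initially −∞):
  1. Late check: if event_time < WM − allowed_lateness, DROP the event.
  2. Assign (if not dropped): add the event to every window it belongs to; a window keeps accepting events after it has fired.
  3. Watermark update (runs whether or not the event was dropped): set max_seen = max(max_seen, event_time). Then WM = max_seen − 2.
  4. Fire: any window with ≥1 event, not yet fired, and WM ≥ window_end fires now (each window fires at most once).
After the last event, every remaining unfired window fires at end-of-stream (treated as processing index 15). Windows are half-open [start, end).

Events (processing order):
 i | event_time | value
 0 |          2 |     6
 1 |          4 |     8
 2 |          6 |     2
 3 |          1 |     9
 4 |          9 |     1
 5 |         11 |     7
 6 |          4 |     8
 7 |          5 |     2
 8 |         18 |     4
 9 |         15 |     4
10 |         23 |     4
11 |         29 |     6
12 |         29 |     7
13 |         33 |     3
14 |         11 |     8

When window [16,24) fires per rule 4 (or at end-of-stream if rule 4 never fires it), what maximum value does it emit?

i=0 t=2 v=6: → [0,8); WM=0
i=1 t=4 v=8: → [0,8); WM=2
i=2 t=6 v=2: → [0,8); WM=4
i=3 t=1 v=9: DROP (t<4-0); WM=4
i=4 t=9 v=1: → [8,16); WM=7
i=5 t=11 v=7: → [8,16); WM=9; [0,8) fires=8
i=6 t=4 v=8: DROP (t<9-0); WM=9
i=7 t=5 v=2: DROP (t<9-0); WM=9
i=8 t=18 v=4: → [16,24); WM=16; [8,16) fires=7
i=9 t=15 v=4: DROP (t<16-0); WM=16
i=10 t=23 v=4: → [16,24); WM=21
i=11 t=29 v=6: → [24,32); WM=27; [16,24) fires=4
i=12 t=29 v=7: → [24,32); WM=27
i=13 t=33 v=3: → [32,40); WM=31
i=14 t=11 v=8: DROP (t<31-0); WM=31

4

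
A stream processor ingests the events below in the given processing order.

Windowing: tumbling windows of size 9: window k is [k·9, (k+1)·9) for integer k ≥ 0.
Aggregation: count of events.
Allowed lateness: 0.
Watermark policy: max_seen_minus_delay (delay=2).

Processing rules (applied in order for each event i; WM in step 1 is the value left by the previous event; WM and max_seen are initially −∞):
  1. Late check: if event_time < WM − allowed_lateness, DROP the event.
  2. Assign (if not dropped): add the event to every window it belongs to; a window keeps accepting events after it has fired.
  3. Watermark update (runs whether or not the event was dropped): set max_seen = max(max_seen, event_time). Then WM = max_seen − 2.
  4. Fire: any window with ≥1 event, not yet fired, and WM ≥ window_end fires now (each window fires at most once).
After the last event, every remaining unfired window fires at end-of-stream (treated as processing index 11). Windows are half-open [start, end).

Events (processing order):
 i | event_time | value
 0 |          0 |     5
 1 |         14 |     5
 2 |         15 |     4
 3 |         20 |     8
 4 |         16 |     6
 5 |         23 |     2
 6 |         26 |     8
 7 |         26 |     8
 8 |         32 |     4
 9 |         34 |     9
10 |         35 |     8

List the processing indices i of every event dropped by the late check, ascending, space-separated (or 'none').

i=0 t=0 v=5: → [0,9); WM=-2
i=1 t=14 v=5: → [9,18); WM=12; [0,9) fires=1
i=2 t=15 v=4: → [9,18); WM=13
i=3 t=20 v=8: → [18,27); WM=18; [9,18) fires=2
i=4 t=16 v=6: DROP (t<18-0); WM=18
i=5 t=23 v=2: → [18,27); WM=21
i=6 t=26 v=8: → [18,27); WM=24
i=7 t=26 v=8: → [18,27); WM=24
i=8 t=32 v=4: → [27,36); WM=30; [18,27) fires=4
i=9 t=34 v=9: → [27,36); WM=32
i=10 t=35 v=8: → [27,36); WM=33

4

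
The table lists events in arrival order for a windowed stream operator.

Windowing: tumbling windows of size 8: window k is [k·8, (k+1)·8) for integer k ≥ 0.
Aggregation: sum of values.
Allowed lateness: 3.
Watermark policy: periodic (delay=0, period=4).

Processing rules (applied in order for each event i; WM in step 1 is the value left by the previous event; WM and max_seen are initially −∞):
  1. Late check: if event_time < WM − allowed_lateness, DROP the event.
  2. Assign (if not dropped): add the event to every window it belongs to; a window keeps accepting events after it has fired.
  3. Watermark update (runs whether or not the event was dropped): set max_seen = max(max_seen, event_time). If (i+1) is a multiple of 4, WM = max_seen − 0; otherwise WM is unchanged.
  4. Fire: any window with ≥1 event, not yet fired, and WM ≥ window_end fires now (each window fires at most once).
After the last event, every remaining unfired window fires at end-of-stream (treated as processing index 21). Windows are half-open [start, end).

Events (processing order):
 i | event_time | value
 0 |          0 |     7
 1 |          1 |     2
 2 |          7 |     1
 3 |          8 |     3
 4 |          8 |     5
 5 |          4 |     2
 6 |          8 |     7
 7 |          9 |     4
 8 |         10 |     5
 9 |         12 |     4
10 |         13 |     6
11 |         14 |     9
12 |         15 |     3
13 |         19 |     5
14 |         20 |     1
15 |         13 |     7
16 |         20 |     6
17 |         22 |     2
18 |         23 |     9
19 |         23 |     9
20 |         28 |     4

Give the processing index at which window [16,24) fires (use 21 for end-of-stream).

i=0 t=0 v=7: → [0,8); WM=−∞
i=1 t=1 v=2: → [0,8); WM=−∞
i=2 t=7 v=1: → [0,8); WM=−∞
i=3 t=8 v=3: → [8,16); WM=8; [0,8) fires=10
i=4 t=8 v=5: → [8,16); WM=8
i=5 t=4 v=2: DROP (t<8-3); WM=8
i=6 t=8 v=7: → [8,16); WM=8
i=7 t=9 v=4: → [8,16); WM=9
i=8 t=10 v=5: → [8,16); WM=9
i=9 t=12 v=4: → [8,16); WM=9
i=10 t=13 v=6: → [8,16); WM=9
i=11 t=14 v=9: → [8,16); WM=14
i=12 t=15 v=3: → [8,16); WM=14
i=13 t=19 v=5: → [16,24); WM=14
i=14 t=20 v=1: → [16,24); WM=14
i=15 t=13 v=7: → [8,16); WM=20; [8,16) fires=53
i=16 t=20 v=6: → [16,24); WM=20
i=17 t=22 v=2: → [16,24); WM=20
i=18 t=23 v=9: → [16,24); WM=20
i=19 t=23 v=9: → [16,24); WM=23
i=20 t=28 v=4: → [24,32); WM=23

21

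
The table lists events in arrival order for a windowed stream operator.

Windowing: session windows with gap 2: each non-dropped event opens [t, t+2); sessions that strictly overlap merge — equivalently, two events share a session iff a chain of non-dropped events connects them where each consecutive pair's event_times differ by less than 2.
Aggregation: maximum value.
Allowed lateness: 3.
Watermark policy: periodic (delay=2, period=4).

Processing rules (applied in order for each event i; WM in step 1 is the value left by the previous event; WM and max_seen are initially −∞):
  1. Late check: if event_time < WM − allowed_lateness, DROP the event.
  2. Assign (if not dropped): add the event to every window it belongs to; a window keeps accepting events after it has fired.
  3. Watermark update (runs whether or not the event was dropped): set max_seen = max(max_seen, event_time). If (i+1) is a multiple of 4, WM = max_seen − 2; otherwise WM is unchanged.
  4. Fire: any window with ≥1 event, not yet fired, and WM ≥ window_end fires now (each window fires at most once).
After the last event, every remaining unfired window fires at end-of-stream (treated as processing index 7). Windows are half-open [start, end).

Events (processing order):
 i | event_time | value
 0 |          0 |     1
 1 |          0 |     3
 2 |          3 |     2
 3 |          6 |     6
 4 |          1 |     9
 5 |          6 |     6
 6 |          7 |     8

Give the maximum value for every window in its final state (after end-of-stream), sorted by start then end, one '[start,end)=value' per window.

i=0 t=0 v=1: → [0,2); WM=−∞
i=1 t=0 v=3: → [0,2); WM=−∞
i=2 t=3 v=2: → [3,5); WM=−∞
i=3 t=6 v=6: → [6,8); WM=4
i=4 t=1 v=9: → [0,3); WM=4
i=5 t=6 v=6: → [6,8); WM=4
i=6 t=7 v=8: → [6,9); WM=4

[0,3)=9 [3,5)=2 [6,9)=8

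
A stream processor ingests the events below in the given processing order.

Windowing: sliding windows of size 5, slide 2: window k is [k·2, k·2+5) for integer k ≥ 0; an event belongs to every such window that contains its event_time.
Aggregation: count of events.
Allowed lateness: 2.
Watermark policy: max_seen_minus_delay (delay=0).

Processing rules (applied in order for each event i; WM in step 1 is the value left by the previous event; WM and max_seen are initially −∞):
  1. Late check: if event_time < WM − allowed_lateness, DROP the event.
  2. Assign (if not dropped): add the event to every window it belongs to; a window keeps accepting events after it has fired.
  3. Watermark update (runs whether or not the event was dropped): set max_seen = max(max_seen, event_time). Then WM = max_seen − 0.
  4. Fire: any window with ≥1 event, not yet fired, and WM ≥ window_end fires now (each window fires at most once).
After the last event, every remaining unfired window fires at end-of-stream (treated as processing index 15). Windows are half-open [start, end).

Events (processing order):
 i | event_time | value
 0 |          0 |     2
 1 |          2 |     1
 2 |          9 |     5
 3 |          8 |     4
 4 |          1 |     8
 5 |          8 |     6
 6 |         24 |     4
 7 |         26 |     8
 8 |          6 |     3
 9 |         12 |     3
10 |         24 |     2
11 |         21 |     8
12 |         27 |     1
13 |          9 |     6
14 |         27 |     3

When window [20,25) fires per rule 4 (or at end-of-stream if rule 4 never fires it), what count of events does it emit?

i=0 t=0 v=2: → [0,5); WM=0
i=1 t=2 v=1: → [2,7),[0,5); WM=2
i=2 t=9 v=5: → [8,13),[6,11); WM=9; [0,5) fires=2 [2,7) fires=1
i=3 t=8 v=4: → [8,13),[6,11),[4,9); WM=9; [4,9) fires=1
i=4 t=1 v=8: DROP (t<9-2); WM=9
i=5 t=8 v=6: → [8,13),[6,11),[4,9); WM=9
i=6 t=24 v=4: → [24,29),[22,27),[20,25); WM=24; [6,11) fires=3 [8,13) fires=3
i=7 t=26 v=8: → [26,31),[24,29),[22,27); WM=26; [20,25) fires=1
i=8 t=6 v=3: DROP (t<26-2); WM=26
i=9 t=12 v=3: DROP (t<26-2); WM=26
i=10 t=24 v=2: → [24,29),[22,27),[20,25); WM=26
i=11 t=21 v=8: DROP (t<26-2); WM=26
i=12 t=27 v=1: → [26,31),[24,29); WM=27; [22,27) fires=3
i=13 t=9 v=6: DROP (t<27-2); WM=27
i=14 t=27 v=3: → [26,31),[24,29); WM=27

1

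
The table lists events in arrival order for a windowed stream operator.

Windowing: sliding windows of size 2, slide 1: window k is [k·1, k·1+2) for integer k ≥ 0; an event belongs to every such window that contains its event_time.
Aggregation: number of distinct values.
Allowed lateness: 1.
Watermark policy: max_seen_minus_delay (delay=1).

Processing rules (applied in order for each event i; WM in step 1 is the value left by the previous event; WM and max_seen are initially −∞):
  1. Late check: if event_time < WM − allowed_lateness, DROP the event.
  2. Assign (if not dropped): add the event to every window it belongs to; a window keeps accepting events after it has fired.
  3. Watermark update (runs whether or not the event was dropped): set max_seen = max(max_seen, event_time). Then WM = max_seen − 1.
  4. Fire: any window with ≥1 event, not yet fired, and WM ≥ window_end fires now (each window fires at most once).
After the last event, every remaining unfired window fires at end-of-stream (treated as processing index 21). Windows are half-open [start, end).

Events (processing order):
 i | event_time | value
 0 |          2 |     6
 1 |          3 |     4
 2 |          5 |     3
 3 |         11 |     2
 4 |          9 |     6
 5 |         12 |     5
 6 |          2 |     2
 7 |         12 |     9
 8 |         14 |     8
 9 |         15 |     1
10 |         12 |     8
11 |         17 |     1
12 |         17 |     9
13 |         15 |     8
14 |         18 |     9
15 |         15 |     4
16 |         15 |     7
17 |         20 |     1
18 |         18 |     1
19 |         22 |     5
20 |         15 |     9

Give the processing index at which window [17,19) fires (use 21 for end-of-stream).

i=0 t=2 v=6: → [2,4),[1,3); WM=1
i=1 t=3 v=4: → [3,5),[2,4); WM=2
i=2 t=5 v=3: → [5,7),[4,6); WM=4; [1,3) fires=1 [2,4) fires=2
i=3 t=11 v=2: → [11,13),[10,12); WM=10; [3,5) fires=1 [4,6) fires=1 [5,7) fires=1
i=4 t=9 v=6: → [9,11),[8,10); WM=10; [8,10) fires=1
i=5 t=12 v=5: → [12,14),[11,13); WM=11; [9,11) fires=1
i=6 t=2 v=2: DROP (t<11-1); WM=11
i=7 t=12 v=9: → [12,14),[11,13); WM=11
i=8 t=14 v=8: → [14,16),[13,15); WM=13; [10,12) fires=1 [11,13) fires=3
i=9 t=15 v=1: → [15,17),[14,16); WM=14; [12,14) fires=2
i=10 t=12 v=8: DROP (t<14-1); WM=14
i=11 t=17 v=1: → [17,19),[16,18); WM=16; [13,15) fires=1 [14,16) fires=2
i=12 t=17 v=9: → [17,19),[16,18); WM=16
i=13 t=15 v=8: → [15,17),[14,16); WM=16
i=14 t=18 v=9: → [18,20),[17,19); WM=17; [15,17) fires=2
i=15 t=15 v=4: DROP (t<17-1); WM=17
i=16 t=15 v=7: DROP (t<17-1); WM=17
i=17 t=20 v=1: → [20,22),[19,21); WM=19; [16,18) fires=2 [17,19) fires=2
i=18 t=18 v=1: → [18,20),[17,19); WM=19
i=19 t=22 v=5: → [22,24),[21,23); WM=21; [18,20) fires=2 [19,21) fires=1
i=20 t=15 v=9: DROP (t<21-1); WM=21

17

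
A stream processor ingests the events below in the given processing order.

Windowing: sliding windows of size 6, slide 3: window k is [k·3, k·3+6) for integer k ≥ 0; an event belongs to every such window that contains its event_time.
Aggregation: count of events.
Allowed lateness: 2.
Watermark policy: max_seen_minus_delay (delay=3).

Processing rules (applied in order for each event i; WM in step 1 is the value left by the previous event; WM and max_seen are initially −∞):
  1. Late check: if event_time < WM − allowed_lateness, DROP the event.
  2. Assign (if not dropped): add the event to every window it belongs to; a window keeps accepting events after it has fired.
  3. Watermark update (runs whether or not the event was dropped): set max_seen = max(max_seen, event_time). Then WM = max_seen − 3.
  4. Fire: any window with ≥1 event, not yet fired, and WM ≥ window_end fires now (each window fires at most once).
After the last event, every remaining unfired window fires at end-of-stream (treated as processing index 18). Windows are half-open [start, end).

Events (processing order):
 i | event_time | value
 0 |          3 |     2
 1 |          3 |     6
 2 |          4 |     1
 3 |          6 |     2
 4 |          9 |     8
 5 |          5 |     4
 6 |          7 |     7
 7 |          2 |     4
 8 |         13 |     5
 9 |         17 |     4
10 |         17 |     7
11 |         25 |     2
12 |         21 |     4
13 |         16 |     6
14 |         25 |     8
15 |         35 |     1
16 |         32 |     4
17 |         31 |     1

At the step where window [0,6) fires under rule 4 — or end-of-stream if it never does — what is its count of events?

i=0 t=3 v=2: → [3,9),[0,6); WM=0
i=1 t=3 v=6: → [3,9),[0,6); WM=0
i=2 t=4 v=1: → [3,9),[0,6); WM=1
i=3 t=6 v=2: → [6,12),[3,9); WM=3
i=4 t=9 v=8: → [9,15),[6,12); WM=6; [0,6) fires=3
i=5 t=5 v=4: → [3,9),[0,6); WM=6
i=6 t=7 v=7: → [6,12),[3,9); WM=6
i=7 t=2 v=4: DROP (t<6-2); WM=6
i=8 t=13 v=5: → [12,18),[9,15); WM=10; [3,9) fires=6
i=9 t=17 v=4: → [15,21),[12,18); WM=14; [6,12) fires=3
i=10 t=17 v=7: → [15,21),[12,18); WM=14
i=11 t=25 v=2: → [24,30),[21,27); WM=22; [9,15) fires=2 [12,18) fires=3 [15,21) fires=2
i=12 t=21 v=4: → [21,27),[18,24); WM=22
i=13 t=16 v=6: DROP (t<22-2); WM=22
i=14 t=25 v=8: → [24,30),[21,27); WM=22
i=15 t=35 v=1: → [33,39),[30,36); WM=32; [18,24) fires=1 [21,27) fires=3 [24,30) fires=2
i=16 t=32 v=4: → [30,36),[27,33); WM=32
i=17 t=31 v=1: → [30,36),[27,33); WM=32

3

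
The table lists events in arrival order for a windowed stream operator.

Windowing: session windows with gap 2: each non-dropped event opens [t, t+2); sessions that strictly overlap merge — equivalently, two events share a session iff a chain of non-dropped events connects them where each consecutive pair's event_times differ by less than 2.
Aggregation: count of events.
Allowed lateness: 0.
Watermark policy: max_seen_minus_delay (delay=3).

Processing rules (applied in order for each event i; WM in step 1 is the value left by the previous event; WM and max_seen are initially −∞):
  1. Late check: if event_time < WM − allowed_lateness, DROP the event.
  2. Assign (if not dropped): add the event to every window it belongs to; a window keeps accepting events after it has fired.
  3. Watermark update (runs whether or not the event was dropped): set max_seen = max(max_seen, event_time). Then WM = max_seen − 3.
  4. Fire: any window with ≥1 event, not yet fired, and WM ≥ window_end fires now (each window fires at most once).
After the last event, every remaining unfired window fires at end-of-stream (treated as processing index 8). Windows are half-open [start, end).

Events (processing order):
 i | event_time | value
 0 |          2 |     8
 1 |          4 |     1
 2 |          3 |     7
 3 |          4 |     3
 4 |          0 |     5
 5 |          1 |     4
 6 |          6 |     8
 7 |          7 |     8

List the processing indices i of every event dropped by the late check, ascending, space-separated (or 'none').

i=0 t=2 v=8: → [2,4); WM=-1
i=1 t=4 v=1: → [4,6); WM=1
i=2 t=3 v=7: → [2,6); WM=1
i=3 t=4 v=3: → [2,6); WM=1
i=4 t=0 v=5: DROP (t<1-0); WM=1
i=5 t=1 v=4: → [1,6); WM=1
i=6 t=6 v=8: → [6,8); WM=3
i=7 t=7 v=8: → [6,9); WM=4

4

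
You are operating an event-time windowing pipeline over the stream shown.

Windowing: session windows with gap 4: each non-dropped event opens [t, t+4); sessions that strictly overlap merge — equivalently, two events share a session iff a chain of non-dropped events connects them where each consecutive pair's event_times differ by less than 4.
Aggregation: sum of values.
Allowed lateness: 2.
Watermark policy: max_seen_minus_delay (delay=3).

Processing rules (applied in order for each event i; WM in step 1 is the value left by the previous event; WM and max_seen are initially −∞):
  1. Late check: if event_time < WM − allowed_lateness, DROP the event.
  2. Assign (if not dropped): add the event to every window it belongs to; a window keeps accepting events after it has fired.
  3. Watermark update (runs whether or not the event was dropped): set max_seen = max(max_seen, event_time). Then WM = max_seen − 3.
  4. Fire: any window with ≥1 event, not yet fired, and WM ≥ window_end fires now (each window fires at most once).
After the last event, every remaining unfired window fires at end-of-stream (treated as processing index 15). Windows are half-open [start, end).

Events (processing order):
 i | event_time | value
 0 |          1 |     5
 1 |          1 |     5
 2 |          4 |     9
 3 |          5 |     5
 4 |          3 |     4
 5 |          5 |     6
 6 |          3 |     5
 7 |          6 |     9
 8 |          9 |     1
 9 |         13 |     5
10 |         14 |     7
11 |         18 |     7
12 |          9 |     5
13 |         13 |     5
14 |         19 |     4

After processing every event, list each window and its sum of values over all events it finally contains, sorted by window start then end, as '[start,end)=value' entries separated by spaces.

i=0 t=1 v=5: → [1,5); WM=-2
i=1 t=1 v=5: → [1,5); WM=-2
i=2 t=4 v=9: → [1,8); WM=1
i=3 t=5 v=5: → [1,9); WM=2
i=4 t=3 v=4: → [1,9); WM=2
i=5 t=5 v=6: → [1,9); WM=2
i=6 t=3 v=5: → [1,9); WM=2
i=7 t=6 v=9: → [1,10); WM=3
i=8 t=9 v=1: → [1,13); WM=6
i=9 t=13 v=5: → [13,17); WM=10
i=10 t=14 v=7: → [13,18); WM=11
i=11 t=18 v=7: → [18,22); WM=15
i=12 t=9 v=5: DROP (t<15-2); WM=15
i=13 t=13 v=5: → [13,18); WM=15
i=14 t=19 v=4: → [18,23); WM=16

[1,13)=49 [13,18)=17 [18,23)=11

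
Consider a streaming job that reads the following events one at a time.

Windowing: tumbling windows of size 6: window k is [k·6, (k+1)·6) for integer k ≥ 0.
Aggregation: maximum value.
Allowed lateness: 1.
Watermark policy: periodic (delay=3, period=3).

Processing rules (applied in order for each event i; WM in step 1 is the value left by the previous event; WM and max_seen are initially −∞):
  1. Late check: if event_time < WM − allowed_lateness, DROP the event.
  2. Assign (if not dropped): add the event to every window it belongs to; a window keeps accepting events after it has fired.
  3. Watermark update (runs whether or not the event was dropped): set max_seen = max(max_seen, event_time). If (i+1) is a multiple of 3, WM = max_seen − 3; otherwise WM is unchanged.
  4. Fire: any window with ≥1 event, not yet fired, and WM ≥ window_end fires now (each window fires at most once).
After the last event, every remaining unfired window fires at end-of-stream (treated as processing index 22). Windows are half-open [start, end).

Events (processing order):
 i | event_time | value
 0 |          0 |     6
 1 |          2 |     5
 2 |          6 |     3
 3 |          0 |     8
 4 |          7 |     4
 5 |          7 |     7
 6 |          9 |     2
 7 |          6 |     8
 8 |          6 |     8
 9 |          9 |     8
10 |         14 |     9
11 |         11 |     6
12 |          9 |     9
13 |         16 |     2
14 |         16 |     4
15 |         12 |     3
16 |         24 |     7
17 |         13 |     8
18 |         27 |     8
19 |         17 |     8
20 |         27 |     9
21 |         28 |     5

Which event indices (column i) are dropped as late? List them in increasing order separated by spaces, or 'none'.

3 12 19

i=0 t=0 v=6: → [0,6); WM=−∞
i=1 t=2 v=5: → [0,6); WM=−∞
i=2 t=6 v=3: → [6,12); WM=3
i=3 t=0 v=8: DROP (t<3-1); WM=3
i=4 t=7 v=4: → [6,12); WM=3
i=5 t=7 v=7: → [6,12); WM=4
i=6 t=9 v=2: → [6,12); WM=4
i=7 t=6 v=8: → [6,12); WM=4
i=8 t=6 v=8: → [6,12); WM=6; [0,6) fires=6
i=9 t=9 v=8: → [6,12); WM=6
i=10 t=14 v=9: → [12,18); WM=6
i=11 t=11 v=6: → [6,12); WM=11
i=12 t=9 v=9: DROP (t<11-1); WM=11
i=13 t=16 v=2: → [12,18); WM=11
i=14 t=16 v=4: → [12,18); WM=13; [6,12) fires=8
i=15 t=12 v=3: → [12,18); WM=13
i=16 t=24 v=7: → [24,30); WM=13
i=17 t=13 v=8: → [12,18); WM=21; [12,18) fires=9
i=18 t=27 v=8: → [24,30); WM=21
i=19 t=17 v=8: DROP (t<21-1); WM=21
i=20 t=27 v=9: → [24,30); WM=24
i=21 t=28 v=5: → [24,30); WM=24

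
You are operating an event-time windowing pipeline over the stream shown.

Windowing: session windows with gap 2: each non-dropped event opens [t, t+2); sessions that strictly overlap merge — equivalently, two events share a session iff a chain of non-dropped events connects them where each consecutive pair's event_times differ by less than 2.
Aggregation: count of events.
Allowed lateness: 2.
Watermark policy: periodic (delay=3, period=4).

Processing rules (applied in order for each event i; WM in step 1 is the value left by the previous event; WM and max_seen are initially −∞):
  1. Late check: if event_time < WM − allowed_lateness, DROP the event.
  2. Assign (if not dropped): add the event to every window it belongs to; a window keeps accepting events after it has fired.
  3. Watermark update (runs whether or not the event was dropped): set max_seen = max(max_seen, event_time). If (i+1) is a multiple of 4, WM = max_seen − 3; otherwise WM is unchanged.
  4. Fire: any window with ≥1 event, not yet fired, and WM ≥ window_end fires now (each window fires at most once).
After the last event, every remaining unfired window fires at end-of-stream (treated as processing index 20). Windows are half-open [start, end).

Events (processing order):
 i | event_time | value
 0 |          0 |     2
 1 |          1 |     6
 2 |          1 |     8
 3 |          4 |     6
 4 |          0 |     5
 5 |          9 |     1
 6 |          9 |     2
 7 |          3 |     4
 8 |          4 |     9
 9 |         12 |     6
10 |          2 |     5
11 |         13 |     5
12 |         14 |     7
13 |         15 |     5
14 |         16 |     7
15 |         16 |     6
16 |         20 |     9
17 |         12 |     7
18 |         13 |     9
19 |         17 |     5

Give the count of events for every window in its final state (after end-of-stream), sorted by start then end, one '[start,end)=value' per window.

i=0 t=0 v=2: → [0,2); WM=−∞
i=1 t=1 v=6: → [0,3); WM=−∞
i=2 t=1 v=8: → [0,3); WM=−∞
i=3 t=4 v=6: → [4,6); WM=1
i=4 t=0 v=5: → [0,3); WM=1
i=5 t=9 v=1: → [9,11); WM=1
i=6 t=9 v=2: → [9,11); WM=1
i=7 t=3 v=4: → [3,6); WM=6
i=8 t=4 v=9: → [3,6); WM=6
i=9 t=12 v=6: → [12,14); WM=6
i=10 t=2 v=5: DROP (t<6-2); WM=6
i=11 t=13 v=5: → [12,15); WM=10
i=12 t=14 v=7: → [12,16); WM=10
i=13 t=15 v=5: → [12,17); WM=10
i=14 t=16 v=7: → [12,18); WM=10
i=15 t=16 v=6: → [12,18); WM=13
i=16 t=20 v=9: → [20,22); WM=13
i=17 t=12 v=7: → [12,18); WM=13
i=18 t=13 v=9: → [12,18); WM=13
i=19 t=17 v=5: → [12,19); WM=17

[0,3)=4 [3,6)=3 [9,11)=2 [12,19)=9 [20,22)=1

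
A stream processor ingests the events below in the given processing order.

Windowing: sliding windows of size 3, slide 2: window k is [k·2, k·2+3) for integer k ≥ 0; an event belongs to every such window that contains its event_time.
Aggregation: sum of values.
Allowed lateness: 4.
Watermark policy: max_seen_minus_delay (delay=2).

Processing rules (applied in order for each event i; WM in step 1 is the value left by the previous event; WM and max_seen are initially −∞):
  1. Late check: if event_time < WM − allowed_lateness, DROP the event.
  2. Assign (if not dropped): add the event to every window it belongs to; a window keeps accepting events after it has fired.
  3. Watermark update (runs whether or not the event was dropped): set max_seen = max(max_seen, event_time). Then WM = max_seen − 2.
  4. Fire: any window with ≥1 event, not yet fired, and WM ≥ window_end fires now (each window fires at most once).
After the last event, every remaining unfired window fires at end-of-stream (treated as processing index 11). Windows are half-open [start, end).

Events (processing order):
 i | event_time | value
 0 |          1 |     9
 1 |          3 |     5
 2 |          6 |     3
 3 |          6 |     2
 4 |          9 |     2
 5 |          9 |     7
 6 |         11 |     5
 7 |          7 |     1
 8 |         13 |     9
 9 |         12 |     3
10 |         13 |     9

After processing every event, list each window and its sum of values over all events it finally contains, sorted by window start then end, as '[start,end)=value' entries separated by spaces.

i=0 t=1 v=9: → [0,3); WM=-1
i=1 t=3 v=5: → [2,5); WM=1
i=2 t=6 v=3: → [6,9),[4,7); WM=4; [0,3) fires=9
i=3 t=6 v=2: → [6,9),[4,7); WM=4
i=4 t=9 v=2: → [8,11); WM=7; [2,5) fires=5 [4,7) fires=5
i=5 t=9 v=7: → [8,11); WM=7
i=6 t=11 v=5: → [10,13); WM=9; [6,9) fires=5
i=7 t=7 v=1: → [6,9); WM=9
i=8 t=13 v=9: → [12,15); WM=11; [8,11) fires=9
i=9 t=12 v=3: → [12,15),[10,13); WM=11
i=10 t=13 v=9: → [12,15); WM=11

[0,3)=9 [2,5)=5 [4,7)=5 [6,9)=6 [8,11)=9 [10,13)=8 [12,15)=21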